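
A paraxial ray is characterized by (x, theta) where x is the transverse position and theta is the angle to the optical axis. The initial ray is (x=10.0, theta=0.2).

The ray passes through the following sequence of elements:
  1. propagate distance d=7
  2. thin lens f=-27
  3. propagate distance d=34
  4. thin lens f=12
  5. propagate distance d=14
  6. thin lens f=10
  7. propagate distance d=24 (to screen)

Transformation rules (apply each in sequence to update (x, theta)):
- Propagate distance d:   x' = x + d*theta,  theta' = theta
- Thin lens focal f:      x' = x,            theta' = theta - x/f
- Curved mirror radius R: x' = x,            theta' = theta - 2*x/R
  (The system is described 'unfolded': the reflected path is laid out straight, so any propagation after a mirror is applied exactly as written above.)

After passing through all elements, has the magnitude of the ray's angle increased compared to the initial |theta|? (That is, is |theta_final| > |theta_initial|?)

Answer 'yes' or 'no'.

Answer: yes

Derivation:
Initial: x=10.0000 theta=0.2000
After 1 (propagate distance d=7): x=11.4000 theta=0.2000
After 2 (thin lens f=-27): x=11.4000 theta=28/45 (≈0.6222)
After 3 (propagate distance d=34): x=293/9 (≈32.5556) theta=28/45 (≈0.6222)
After 4 (thin lens f=12): x=293/9 (≈32.5556) theta=-1129/540 (≈-2.0907)
After 5 (propagate distance d=14): x=887/270 (≈3.2852) theta=-1129/540 (≈-2.0907)
After 6 (thin lens f=10): x=887/270 (≈3.2852) theta=-1633/675 (≈-2.4193)
After 7 (propagate distance d=24 (to screen)): x=-73949/1350 (≈-54.7770) theta=-1633/675 (≈-2.4193)
|theta_initial|=0.2000 |theta_final|=1633/675 (≈2.4193) -> increased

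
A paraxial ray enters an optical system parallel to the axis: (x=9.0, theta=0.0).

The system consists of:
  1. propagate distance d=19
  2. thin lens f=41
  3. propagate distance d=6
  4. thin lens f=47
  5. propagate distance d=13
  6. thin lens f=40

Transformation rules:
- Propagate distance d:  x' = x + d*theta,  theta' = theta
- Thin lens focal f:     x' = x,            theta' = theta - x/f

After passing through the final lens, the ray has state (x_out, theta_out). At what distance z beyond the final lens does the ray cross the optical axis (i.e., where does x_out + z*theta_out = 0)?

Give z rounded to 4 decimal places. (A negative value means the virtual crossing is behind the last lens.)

Answer: 6.0016

Derivation:
Initial: x=9.0000 theta=0.0000
After 1 (propagate distance d=19): x=9.0000 theta=0.0000
After 2 (thin lens f=41): x=9.0000 theta=-9/41 (≈-0.2195)
After 3 (propagate distance d=6): x=315/41 (≈7.6829) theta=-9/41 (≈-0.2195)
After 4 (thin lens f=47): x=315/41 (≈7.6829) theta=-18/47 (≈-0.3830)
After 5 (propagate distance d=13): x=5211/1927 (≈2.7042) theta=-18/47 (≈-0.3830)
After 6 (thin lens f=40): x=5211/1927 (≈2.7042) theta=-34731/77080 (≈-0.4506)
z_focus = -x_out/theta_out = -(5211/1927)/(-34731/77080) = 23160/3859 ≈ 6.0016
Rounded to 4 decimal places: z = 6.0016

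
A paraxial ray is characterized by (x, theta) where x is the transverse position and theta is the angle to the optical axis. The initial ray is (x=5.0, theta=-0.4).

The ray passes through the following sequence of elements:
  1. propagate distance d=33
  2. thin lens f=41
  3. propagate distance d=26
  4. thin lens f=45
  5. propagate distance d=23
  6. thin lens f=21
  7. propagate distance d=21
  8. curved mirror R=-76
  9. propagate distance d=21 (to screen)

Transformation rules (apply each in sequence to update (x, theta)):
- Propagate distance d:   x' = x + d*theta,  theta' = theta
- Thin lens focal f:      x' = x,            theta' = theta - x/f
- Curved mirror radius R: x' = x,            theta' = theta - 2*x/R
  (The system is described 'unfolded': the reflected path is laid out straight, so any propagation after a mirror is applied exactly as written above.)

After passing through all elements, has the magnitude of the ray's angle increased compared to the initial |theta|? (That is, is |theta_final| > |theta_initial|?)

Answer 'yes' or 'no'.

Answer: yes

Derivation:
Initial: x=5.0000 theta=-0.4000
After 1 (propagate distance d=33): x=-8.2000 theta=-0.4000
After 2 (thin lens f=41): x=-8.2000 theta=-0.2000
After 3 (propagate distance d=26): x=-13.4000 theta=-0.2000
After 4 (thin lens f=45): x=-13.4000 theta=22/225 (≈0.0978)
After 5 (propagate distance d=23): x=-2509/225 (≈-11.1511) theta=22/225 (≈0.0978)
After 6 (thin lens f=21): x=-2509/225 (≈-11.1511) theta=2971/4725 (≈0.6288)
After 7 (propagate distance d=21): x=154/75 (≈2.0533) theta=2971/4725 (≈0.6288)
After 8 (curved mirror R=-76): x=154/75 (≈2.0533) theta=2452/3591 (≈0.6828)
After 9 (propagate distance d=21 (to screen)): x=70078/4275 (≈16.3925) theta=2452/3591 (≈0.6828)
|theta_initial|=0.4000 |theta_final|=2452/3591 (≈0.6828) -> increased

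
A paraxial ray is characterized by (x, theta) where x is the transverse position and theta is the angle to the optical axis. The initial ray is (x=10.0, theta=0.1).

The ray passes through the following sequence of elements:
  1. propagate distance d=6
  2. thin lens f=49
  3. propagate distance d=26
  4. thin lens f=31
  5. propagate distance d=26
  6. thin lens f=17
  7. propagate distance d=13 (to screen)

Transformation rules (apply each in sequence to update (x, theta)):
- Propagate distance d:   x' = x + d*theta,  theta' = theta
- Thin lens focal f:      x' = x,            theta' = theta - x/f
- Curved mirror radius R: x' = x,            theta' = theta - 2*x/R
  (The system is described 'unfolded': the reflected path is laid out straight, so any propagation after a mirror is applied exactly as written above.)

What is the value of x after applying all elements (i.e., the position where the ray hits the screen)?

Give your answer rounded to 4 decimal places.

Initial: x=10.0000 theta=0.1000
After 1 (propagate distance d=6): x=10.6000 theta=0.1000
After 2 (thin lens f=49): x=10.6000 theta=-57/490 (≈-0.1163)
After 3 (propagate distance d=26): x=1856/245 (≈7.5755) theta=-57/490 (≈-0.1163)
After 4 (thin lens f=31): x=1856/245 (≈7.5755) theta=-5479/15190 (≈-0.3607)
After 5 (propagate distance d=26): x=-13691/7595 (≈-1.8026) theta=-5479/15190 (≈-0.3607)
After 6 (thin lens f=17): x=-13691/7595 (≈-1.8026) theta=-65761/258230 (≈-0.2547)
After 7 (propagate distance d=13 (to screen)): x=-1320387/258230 (≈-5.1132) theta=-65761/258230 (≈-0.2547)
Rounded to 4 decimal places: x = -5.1132

Answer: -5.1132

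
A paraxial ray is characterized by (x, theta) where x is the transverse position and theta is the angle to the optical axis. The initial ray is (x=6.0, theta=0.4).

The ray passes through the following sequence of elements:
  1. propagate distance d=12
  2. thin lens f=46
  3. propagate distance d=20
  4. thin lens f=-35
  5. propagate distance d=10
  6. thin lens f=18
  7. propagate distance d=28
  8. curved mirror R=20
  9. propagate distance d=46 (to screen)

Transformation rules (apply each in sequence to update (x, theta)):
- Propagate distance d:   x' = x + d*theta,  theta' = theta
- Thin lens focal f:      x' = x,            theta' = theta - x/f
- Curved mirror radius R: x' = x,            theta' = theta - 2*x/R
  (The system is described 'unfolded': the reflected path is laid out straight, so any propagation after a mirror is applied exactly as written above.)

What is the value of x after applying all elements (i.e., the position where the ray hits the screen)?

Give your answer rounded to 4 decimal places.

Answer: -42.1297

Derivation:
Initial: x=6.0000 theta=0.4000
After 1 (propagate distance d=12): x=10.8000 theta=0.4000
After 2 (thin lens f=46): x=10.8000 theta=19/115 (≈0.1652)
After 3 (propagate distance d=20): x=1622/115 (≈14.1043) theta=19/115 (≈0.1652)
After 4 (thin lens f=-35): x=1622/115 (≈14.1043) theta=2287/4025 (≈0.5682)
After 5 (propagate distance d=10): x=15928/805 (≈19.7863) theta=2287/4025 (≈0.5682)
After 6 (thin lens f=18): x=15928/805 (≈19.7863) theta=-19237/36225 (≈-0.5310)
After 7 (propagate distance d=28): x=178124/36225 (≈4.9172) theta=-19237/36225 (≈-0.5310)
After 8 (curved mirror R=20): x=178124/36225 (≈4.9172) theta=-20583/20125 (≈-1.0228)
After 9 (propagate distance d=46 (to screen)): x=-1090106/25875 (≈-42.1297) theta=-20583/20125 (≈-1.0228)
Rounded to 4 decimal places: x = -42.1297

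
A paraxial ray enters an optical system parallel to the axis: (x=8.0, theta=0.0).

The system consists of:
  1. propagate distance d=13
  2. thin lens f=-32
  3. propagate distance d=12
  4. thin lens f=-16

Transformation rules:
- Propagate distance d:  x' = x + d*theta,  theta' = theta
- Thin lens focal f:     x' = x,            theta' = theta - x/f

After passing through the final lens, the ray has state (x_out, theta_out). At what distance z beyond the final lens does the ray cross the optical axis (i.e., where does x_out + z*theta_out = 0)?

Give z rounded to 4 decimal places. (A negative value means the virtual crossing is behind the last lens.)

Answer: -11.7333

Derivation:
Initial: x=8.0000 theta=0.0000
After 1 (propagate distance d=13): x=8.0000 theta=0.0000
After 2 (thin lens f=-32): x=8.0000 theta=0.2500
After 3 (propagate distance d=12): x=11.0000 theta=0.2500
After 4 (thin lens f=-16): x=11.0000 theta=0.9375
z_focus = -x_out/theta_out = -(11.0000)/(0.9375) = -176/15 ≈ -11.7333
Rounded to 4 decimal places: z = -11.7333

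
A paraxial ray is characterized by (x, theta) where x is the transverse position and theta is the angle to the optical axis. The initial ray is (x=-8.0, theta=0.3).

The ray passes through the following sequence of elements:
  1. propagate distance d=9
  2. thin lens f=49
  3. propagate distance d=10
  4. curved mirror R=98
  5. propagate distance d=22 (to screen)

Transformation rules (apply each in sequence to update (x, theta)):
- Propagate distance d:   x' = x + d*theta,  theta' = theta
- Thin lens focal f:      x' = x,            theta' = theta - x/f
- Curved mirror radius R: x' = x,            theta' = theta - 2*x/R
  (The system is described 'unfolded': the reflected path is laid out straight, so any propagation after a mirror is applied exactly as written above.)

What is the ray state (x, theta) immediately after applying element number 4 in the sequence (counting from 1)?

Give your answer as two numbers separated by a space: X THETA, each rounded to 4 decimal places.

Answer: -1.2184 0.4330

Derivation:
Initial: x=-8.0000 theta=0.3000
After 1 (propagate distance d=9): x=-5.3000 theta=0.3000
After 2 (thin lens f=49): x=-5.3000 theta=20/49 (≈0.4082)
After 3 (propagate distance d=10): x=-597/490 (≈-1.2184) theta=20/49 (≈0.4082)
After 4 (curved mirror R=98): x=-597/490 (≈-1.2184) theta=10397/24010 (≈0.4330)
Rounded to 4 decimal places: x = -1.2184, theta = 0.4330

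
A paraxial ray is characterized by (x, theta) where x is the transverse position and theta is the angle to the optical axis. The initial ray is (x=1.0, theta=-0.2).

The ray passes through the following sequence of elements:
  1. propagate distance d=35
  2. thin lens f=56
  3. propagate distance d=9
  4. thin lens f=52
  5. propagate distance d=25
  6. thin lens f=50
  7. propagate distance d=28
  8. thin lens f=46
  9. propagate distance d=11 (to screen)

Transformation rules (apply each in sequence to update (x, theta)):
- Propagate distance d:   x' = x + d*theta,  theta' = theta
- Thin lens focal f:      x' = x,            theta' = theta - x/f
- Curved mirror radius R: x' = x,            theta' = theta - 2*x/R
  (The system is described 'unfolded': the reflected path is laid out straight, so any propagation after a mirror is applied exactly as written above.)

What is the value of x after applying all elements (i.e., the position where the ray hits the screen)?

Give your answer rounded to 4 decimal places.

Initial: x=1.0000 theta=-0.2000
After 1 (propagate distance d=35): x=-6.0000 theta=-0.2000
After 2 (thin lens f=56): x=-6.0000 theta=-13/140 (≈-0.0929)
After 3 (propagate distance d=9): x=-957/140 (≈-6.8357) theta=-13/140 (≈-0.0929)
After 4 (thin lens f=52): x=-957/140 (≈-6.8357) theta=281/7280 (≈0.0386)
After 5 (propagate distance d=25): x=-42739/7280 (≈-5.8707) theta=281/7280 (≈0.0386)
After 6 (thin lens f=50): x=-42739/7280 (≈-5.8707) theta=56789/364000 (≈0.1560)
After 7 (propagate distance d=28): x=-21033/14000 (≈-1.5024) theta=56789/364000 (≈0.1560)
After 8 (thin lens f=46): x=-21033/14000 (≈-1.5024) theta=197447/1046500 (≈0.1887)
After 9 (propagate distance d=11 (to screen)): x=2398801/4186000 (≈0.5731) theta=197447/1046500 (≈0.1887)
Rounded to 4 decimal places: x = 0.5731

Answer: 0.5731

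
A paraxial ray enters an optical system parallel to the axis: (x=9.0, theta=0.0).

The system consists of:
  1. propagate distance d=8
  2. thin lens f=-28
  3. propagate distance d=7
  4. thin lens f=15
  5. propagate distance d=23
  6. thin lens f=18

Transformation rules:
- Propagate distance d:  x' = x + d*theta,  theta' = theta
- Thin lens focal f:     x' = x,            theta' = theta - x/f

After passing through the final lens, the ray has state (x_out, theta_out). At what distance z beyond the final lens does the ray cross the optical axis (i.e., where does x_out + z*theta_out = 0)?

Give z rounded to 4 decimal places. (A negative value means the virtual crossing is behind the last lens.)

Initial: x=9.0000 theta=0.0000
After 1 (propagate distance d=8): x=9.0000 theta=0.0000
After 2 (thin lens f=-28): x=9.0000 theta=9/28 (≈0.3214)
After 3 (propagate distance d=7): x=11.2500 theta=9/28 (≈0.3214)
After 4 (thin lens f=15): x=11.2500 theta=-3/7 (≈-0.4286)
After 5 (propagate distance d=23): x=39/28 (≈1.3929) theta=-3/7 (≈-0.4286)
After 6 (thin lens f=18): x=39/28 (≈1.3929) theta=-85/168 (≈-0.5060)
z_focus = -x_out/theta_out = -(39/28)/(-85/168) = 234/85 ≈ 2.7529
Rounded to 4 decimal places: z = 2.7529

Answer: 2.7529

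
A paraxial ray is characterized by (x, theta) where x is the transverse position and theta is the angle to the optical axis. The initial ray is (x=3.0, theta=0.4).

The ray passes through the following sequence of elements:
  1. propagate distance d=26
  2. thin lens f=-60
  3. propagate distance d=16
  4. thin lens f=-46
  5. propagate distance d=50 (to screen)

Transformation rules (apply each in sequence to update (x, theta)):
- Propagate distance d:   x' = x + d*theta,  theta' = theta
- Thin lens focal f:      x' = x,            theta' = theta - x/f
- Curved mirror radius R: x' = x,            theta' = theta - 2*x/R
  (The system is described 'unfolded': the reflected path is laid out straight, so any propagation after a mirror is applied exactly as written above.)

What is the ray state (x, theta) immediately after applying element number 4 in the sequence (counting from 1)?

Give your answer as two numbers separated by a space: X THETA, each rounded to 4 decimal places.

Initial: x=3.0000 theta=0.4000
After 1 (propagate distance d=26): x=13.4000 theta=0.4000
After 2 (thin lens f=-60): x=13.4000 theta=187/300 (≈0.6233)
After 3 (propagate distance d=16): x=1753/75 (≈23.3733) theta=187/300 (≈0.6233)
After 4 (thin lens f=-46): x=1753/75 (≈23.3733) theta=7807/6900 (≈1.1314)
Rounded to 4 decimal places: x = 23.3733, theta = 1.1314

Answer: 23.3733 1.1314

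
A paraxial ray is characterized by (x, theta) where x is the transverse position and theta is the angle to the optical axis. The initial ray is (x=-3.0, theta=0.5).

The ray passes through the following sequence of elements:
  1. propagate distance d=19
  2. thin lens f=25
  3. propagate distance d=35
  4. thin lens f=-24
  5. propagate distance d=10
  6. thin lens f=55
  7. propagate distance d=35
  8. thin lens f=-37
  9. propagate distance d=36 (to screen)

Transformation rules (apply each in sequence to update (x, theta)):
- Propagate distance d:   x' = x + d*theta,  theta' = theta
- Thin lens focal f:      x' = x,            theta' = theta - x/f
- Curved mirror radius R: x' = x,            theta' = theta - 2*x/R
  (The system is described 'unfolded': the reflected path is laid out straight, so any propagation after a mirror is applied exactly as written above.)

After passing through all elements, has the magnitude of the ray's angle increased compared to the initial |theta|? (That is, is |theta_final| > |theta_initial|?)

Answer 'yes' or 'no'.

Answer: yes

Derivation:
Initial: x=-3.0000 theta=0.5000
After 1 (propagate distance d=19): x=6.5000 theta=0.5000
After 2 (thin lens f=25): x=6.5000 theta=0.2400
After 3 (propagate distance d=35): x=14.9000 theta=0.2400
After 4 (thin lens f=-24): x=14.9000 theta=1033/1200 (≈0.8608)
After 5 (propagate distance d=10): x=2821/120 (≈23.5083) theta=1033/1200 (≈0.8608)
After 6 (thin lens f=55): x=2821/120 (≈23.5083) theta=1907/4400 (≈0.4334)
After 7 (propagate distance d=35): x=102109/2640 (≈38.6777) theta=1907/4400 (≈0.4334)
After 8 (thin lens f=-37): x=102109/2640 (≈38.6777) theta=361111/244200 (≈1.4788)
After 9 (propagate distance d=36 (to screen)): x=44890157/488400 (≈91.9127) theta=361111/244200 (≈1.4788)
|theta_initial|=0.5000 |theta_final|=361111/244200 (≈1.4788) -> increased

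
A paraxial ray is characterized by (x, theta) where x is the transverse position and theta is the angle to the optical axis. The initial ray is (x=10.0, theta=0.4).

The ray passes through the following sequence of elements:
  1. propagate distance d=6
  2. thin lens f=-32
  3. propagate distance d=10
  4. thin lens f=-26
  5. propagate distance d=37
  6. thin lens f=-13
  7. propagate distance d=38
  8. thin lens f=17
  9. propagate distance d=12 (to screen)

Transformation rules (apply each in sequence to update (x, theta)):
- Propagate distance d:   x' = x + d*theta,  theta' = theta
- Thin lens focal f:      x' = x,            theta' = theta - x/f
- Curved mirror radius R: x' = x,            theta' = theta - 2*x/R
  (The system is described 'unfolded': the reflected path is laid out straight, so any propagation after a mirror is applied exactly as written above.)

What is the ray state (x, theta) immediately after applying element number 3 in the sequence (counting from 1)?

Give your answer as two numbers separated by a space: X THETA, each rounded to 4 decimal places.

Answer: 20.2750 0.7875

Derivation:
Initial: x=10.0000 theta=0.4000
After 1 (propagate distance d=6): x=12.4000 theta=0.4000
After 2 (thin lens f=-32): x=12.4000 theta=0.7875
After 3 (propagate distance d=10): x=20.2750 theta=0.7875
Rounded to 4 decimal places: x = 20.2750, theta = 0.7875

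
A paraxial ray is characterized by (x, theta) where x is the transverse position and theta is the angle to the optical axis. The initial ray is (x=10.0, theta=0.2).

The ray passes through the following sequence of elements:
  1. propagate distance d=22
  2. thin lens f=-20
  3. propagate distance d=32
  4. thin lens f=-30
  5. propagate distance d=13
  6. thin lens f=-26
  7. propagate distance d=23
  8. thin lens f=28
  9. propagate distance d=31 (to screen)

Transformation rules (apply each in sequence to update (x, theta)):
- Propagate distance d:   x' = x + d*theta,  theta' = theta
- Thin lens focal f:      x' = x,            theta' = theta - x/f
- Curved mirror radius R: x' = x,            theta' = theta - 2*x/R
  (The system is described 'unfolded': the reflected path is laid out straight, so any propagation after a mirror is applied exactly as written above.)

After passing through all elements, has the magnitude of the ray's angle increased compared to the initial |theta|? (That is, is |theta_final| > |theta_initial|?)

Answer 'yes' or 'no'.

Initial: x=10.0000 theta=0.2000
After 1 (propagate distance d=22): x=14.4000 theta=0.2000
After 2 (thin lens f=-20): x=14.4000 theta=0.9200
After 3 (propagate distance d=32): x=43.8400 theta=0.9200
After 4 (thin lens f=-30): x=43.8400 theta=893/375 (≈2.3813)
After 5 (propagate distance d=13): x=28049/375 (≈74.7973) theta=893/375 (≈2.3813)
After 6 (thin lens f=-26): x=28049/375 (≈74.7973) theta=17089/3250 (≈5.2582)
After 7 (propagate distance d=23): x=381683/1950 (≈195.7349) theta=17089/3250 (≈5.2582)
After 8 (thin lens f=28): x=381683/1950 (≈195.7349) theta=-472939/273000 (≈-1.7324)
After 9 (propagate distance d=31 (to screen)): x=12924837/91000 (≈142.0312) theta=-472939/273000 (≈-1.7324)
|theta_initial|=0.2000 |theta_final|=472939/273000 (≈1.7324) -> increased

Answer: yes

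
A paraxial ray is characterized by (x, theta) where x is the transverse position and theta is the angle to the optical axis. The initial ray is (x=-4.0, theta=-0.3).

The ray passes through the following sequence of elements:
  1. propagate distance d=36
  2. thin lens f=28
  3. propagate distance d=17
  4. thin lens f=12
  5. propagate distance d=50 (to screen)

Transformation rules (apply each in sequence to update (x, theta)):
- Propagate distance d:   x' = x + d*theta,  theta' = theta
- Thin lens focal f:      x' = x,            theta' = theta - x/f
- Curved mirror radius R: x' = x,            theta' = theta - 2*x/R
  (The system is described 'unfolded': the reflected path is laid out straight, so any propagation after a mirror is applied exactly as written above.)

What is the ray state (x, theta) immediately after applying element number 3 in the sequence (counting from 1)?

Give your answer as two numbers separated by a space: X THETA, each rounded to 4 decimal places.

Answer: -10.9143 0.2286

Derivation:
Initial: x=-4.0000 theta=-0.3000
After 1 (propagate distance d=36): x=-14.8000 theta=-0.3000
After 2 (thin lens f=28): x=-14.8000 theta=8/35 (≈0.2286)
After 3 (propagate distance d=17): x=-382/35 (≈-10.9143) theta=8/35 (≈0.2286)
Rounded to 4 decimal places: x = -10.9143, theta = 0.2286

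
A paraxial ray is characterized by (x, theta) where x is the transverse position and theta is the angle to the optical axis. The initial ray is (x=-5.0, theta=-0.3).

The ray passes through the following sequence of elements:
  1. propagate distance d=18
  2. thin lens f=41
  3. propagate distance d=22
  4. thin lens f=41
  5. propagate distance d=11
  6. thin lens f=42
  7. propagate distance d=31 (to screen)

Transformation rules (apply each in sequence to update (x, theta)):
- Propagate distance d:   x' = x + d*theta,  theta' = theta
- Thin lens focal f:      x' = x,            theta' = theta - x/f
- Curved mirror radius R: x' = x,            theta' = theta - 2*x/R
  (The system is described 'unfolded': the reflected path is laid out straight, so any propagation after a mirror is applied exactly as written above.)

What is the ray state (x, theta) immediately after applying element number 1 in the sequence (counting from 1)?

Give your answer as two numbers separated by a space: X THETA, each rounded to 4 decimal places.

Answer: -10.4000 -0.3000

Derivation:
Initial: x=-5.0000 theta=-0.3000
After 1 (propagate distance d=18): x=-10.4000 theta=-0.3000
Rounded to 4 decimal places: x = -10.4000, theta = -0.3000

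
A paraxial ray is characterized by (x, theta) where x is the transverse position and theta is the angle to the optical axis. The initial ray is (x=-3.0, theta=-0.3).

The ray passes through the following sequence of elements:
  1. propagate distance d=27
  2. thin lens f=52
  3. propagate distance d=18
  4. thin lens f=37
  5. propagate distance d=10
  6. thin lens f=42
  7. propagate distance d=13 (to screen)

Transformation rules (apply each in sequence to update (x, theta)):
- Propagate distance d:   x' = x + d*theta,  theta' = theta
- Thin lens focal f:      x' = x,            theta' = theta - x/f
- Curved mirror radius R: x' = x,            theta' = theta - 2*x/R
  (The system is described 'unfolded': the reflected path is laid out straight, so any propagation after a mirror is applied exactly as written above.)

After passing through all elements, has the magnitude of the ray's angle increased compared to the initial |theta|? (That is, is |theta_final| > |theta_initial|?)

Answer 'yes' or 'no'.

Initial: x=-3.0000 theta=-0.3000
After 1 (propagate distance d=27): x=-11.1000 theta=-0.3000
After 2 (thin lens f=52): x=-11.1000 theta=-9/104 (≈-0.0865)
After 3 (propagate distance d=18): x=-3291/260 (≈-12.6577) theta=-9/104 (≈-0.0865)
After 4 (thin lens f=37): x=-3291/260 (≈-12.6577) theta=4917/19240 (≈0.2556)
After 5 (propagate distance d=10): x=-48591/4810 (≈-10.1021) theta=4917/19240 (≈0.2556)
After 6 (thin lens f=42): x=-48591/4810 (≈-10.1021) theta=66813/134680 (≈0.4961)
After 7 (propagate distance d=13 (to screen)): x=-491979/134680 (≈-3.6529) theta=66813/134680 (≈0.4961)
|theta_initial|=0.3000 |theta_final|=66813/134680 (≈0.4961) -> increased

Answer: yes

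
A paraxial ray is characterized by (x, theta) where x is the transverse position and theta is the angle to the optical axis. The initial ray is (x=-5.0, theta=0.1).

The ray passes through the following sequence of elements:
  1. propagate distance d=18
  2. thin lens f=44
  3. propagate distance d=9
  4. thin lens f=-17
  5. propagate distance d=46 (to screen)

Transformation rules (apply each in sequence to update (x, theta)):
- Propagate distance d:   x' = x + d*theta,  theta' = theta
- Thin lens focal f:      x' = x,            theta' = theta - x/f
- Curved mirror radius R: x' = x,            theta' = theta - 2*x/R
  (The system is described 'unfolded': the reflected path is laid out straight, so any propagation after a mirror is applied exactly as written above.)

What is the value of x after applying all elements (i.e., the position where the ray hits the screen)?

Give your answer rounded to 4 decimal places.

Initial: x=-5.0000 theta=0.1000
After 1 (propagate distance d=18): x=-3.2000 theta=0.1000
After 2 (thin lens f=44): x=-3.2000 theta=19/110 (≈0.1727)
After 3 (propagate distance d=9): x=-181/110 (≈-1.6455) theta=19/110 (≈0.1727)
After 4 (thin lens f=-17): x=-181/110 (≈-1.6455) theta=71/935 (≈0.0759)
After 5 (propagate distance d=46 (to screen)): x=691/374 (≈1.8476) theta=71/935 (≈0.0759)
Rounded to 4 decimal places: x = 1.8476

Answer: 1.8476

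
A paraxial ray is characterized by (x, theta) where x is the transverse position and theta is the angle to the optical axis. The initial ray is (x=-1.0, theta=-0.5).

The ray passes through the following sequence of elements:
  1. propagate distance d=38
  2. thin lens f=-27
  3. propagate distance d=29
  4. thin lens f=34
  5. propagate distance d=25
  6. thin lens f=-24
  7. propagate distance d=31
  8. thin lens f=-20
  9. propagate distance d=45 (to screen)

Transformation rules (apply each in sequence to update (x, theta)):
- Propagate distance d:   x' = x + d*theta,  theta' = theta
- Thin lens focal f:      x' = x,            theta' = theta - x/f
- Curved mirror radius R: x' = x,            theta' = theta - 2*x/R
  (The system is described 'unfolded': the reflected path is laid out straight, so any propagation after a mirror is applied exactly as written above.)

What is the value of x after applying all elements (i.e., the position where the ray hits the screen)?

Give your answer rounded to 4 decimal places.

Initial: x=-1.0000 theta=-0.5000
After 1 (propagate distance d=38): x=-20.0000 theta=-0.5000
After 2 (thin lens f=-27): x=-20.0000 theta=-67/54 (≈-1.2407)
After 3 (propagate distance d=29): x=-3023/54 (≈-55.9815) theta=-67/54 (≈-1.2407)
After 4 (thin lens f=34): x=-3023/54 (≈-55.9815) theta=745/1836 (≈0.4058)
After 5 (propagate distance d=25): x=-84157/1836 (≈-45.8371) theta=745/1836 (≈0.4058)
After 6 (thin lens f=-24): x=-84157/1836 (≈-45.8371) theta=-66277/44064 (≈-1.5041)
After 7 (propagate distance d=31): x=-4074355/44064 (≈-92.4645) theta=-66277/44064 (≈-1.5041)
After 8 (thin lens f=-20): x=-4074355/44064 (≈-92.4645) theta=-359993/58752 (≈-6.1273)
After 9 (propagate distance d=45 (to screen)): x=-64896475/176256 (≈-368.1944) theta=-359993/58752 (≈-6.1273)
Rounded to 4 decimal places: x = -368.1944

Answer: -368.1944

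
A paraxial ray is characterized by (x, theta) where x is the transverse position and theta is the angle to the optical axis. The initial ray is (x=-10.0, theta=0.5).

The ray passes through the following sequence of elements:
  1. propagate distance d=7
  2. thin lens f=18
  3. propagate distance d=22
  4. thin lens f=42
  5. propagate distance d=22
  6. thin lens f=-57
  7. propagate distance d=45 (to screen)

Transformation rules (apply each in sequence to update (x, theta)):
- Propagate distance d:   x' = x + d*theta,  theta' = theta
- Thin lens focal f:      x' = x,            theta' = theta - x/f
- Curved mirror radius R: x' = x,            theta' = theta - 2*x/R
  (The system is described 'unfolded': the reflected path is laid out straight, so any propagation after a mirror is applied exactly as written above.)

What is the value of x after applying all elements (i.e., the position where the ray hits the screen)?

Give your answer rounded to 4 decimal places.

Initial: x=-10.0000 theta=0.5000
After 1 (propagate distance d=7): x=-6.5000 theta=0.5000
After 2 (thin lens f=18): x=-6.5000 theta=31/36 (≈0.8611)
After 3 (propagate distance d=22): x=112/9 (≈12.4444) theta=31/36 (≈0.8611)
After 4 (thin lens f=42): x=112/9 (≈12.4444) theta=61/108 (≈0.5648)
After 5 (propagate distance d=22): x=1343/54 (≈24.8704) theta=61/108 (≈0.5648)
After 6 (thin lens f=-57): x=1343/54 (≈24.8704) theta=6163/6156 (≈1.0011)
After 7 (propagate distance d=45 (to screen)): x=143479/2052 (≈69.9215) theta=6163/6156 (≈1.0011)
Rounded to 4 decimal places: x = 69.9215

Answer: 69.9215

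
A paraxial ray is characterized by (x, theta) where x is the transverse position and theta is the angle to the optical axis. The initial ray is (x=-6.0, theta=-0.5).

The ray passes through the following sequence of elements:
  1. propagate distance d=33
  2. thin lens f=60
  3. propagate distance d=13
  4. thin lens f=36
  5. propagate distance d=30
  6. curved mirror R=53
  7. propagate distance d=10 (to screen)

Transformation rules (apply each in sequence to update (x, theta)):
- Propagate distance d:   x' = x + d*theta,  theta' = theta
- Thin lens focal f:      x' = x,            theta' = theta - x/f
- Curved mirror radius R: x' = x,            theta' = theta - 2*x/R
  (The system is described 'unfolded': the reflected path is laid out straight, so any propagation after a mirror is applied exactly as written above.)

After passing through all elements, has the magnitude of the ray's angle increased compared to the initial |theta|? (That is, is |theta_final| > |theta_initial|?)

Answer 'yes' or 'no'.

Answer: yes

Derivation:
Initial: x=-6.0000 theta=-0.5000
After 1 (propagate distance d=33): x=-22.5000 theta=-0.5000
After 2 (thin lens f=60): x=-22.5000 theta=-0.1250
After 3 (propagate distance d=13): x=-24.1250 theta=-0.1250
After 4 (thin lens f=36): x=-24.1250 theta=157/288 (≈0.5451)
After 5 (propagate distance d=30): x=-373/48 (≈-7.7708) theta=157/288 (≈0.5451)
After 6 (curved mirror R=53): x=-373/48 (≈-7.7708) theta=12797/15264 (≈0.8384)
After 7 (propagate distance d=10 (to screen)): x=2339/3816 (≈0.6129) theta=12797/15264 (≈0.8384)
|theta_initial|=0.5000 |theta_final|=12797/15264 (≈0.8384) -> increased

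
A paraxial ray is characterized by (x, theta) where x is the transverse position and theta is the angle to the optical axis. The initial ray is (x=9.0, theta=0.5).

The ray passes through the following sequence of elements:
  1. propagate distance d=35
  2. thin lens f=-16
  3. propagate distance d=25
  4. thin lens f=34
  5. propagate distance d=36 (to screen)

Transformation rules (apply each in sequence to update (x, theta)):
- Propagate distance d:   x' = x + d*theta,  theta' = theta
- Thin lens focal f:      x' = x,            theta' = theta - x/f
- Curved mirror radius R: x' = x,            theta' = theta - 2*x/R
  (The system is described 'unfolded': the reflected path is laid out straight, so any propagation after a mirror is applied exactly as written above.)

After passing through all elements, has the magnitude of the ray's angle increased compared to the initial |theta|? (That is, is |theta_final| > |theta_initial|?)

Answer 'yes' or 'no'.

Initial: x=9.0000 theta=0.5000
After 1 (propagate distance d=35): x=26.5000 theta=0.5000
After 2 (thin lens f=-16): x=26.5000 theta=69/32 (≈2.1563)
After 3 (propagate distance d=25): x=2573/32 (≈80.4063) theta=69/32 (≈2.1563)
After 4 (thin lens f=34): x=2573/32 (≈80.4063) theta=-227/1088 (≈-0.2086)
After 5 (propagate distance d=36 (to screen)): x=39655/544 (≈72.8952) theta=-227/1088 (≈-0.2086)
|theta_initial|=0.5000 |theta_final|=227/1088 (≈0.2086) -> not increased

Answer: no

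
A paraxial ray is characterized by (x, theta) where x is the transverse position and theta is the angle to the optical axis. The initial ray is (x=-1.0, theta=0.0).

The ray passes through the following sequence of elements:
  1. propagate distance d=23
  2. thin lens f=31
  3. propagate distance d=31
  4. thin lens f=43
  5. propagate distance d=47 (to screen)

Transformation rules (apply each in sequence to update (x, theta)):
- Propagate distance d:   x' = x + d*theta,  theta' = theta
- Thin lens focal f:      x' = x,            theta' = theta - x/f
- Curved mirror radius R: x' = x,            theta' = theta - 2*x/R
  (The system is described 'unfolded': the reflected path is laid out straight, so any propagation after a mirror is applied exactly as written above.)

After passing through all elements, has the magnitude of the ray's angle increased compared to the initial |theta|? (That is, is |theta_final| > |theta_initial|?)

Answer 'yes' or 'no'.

Initial: x=-1.0000 theta=0.0000
After 1 (propagate distance d=23): x=-1.0000 theta=0.0000
After 2 (thin lens f=31): x=-1.0000 theta=1/31 (≈0.0323)
After 3 (propagate distance d=31): x=0.0000 theta=1/31 (≈0.0323)
After 4 (thin lens f=43): x=0.0000 theta=1/31 (≈0.0323)
After 5 (propagate distance d=47 (to screen)): x=47/31 (≈1.5161) theta=1/31 (≈0.0323)
|theta_initial|=0.0000 |theta_final|=1/31 (≈0.0323) -> increased

Answer: yes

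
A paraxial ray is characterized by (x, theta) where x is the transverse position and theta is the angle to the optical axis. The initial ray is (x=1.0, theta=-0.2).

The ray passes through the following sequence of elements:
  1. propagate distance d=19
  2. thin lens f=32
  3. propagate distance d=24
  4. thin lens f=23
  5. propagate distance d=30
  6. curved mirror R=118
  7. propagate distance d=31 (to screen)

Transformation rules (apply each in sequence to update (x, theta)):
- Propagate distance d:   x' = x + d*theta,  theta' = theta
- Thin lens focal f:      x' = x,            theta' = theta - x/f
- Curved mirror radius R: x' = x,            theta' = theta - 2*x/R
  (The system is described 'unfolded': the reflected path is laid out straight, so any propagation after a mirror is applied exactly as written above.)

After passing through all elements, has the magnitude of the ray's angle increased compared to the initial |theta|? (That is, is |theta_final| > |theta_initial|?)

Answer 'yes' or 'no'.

Initial: x=1.0000 theta=-0.2000
After 1 (propagate distance d=19): x=-2.8000 theta=-0.2000
After 2 (thin lens f=32): x=-2.8000 theta=-0.1125
After 3 (propagate distance d=24): x=-5.5000 theta=-0.1125
After 4 (thin lens f=23): x=-5.5000 theta=233/1840 (≈0.1266)
After 5 (propagate distance d=30): x=-313/184 (≈-1.7011) theta=233/1840 (≈0.1266)
After 6 (curved mirror R=118): x=-313/184 (≈-1.7011) theta=16877/108560 (≈0.1555)
After 7 (propagate distance d=31 (to screen)): x=338517/108560 (≈3.1182) theta=16877/108560 (≈0.1555)
|theta_initial|=0.2000 |theta_final|=16877/108560 (≈0.1555) -> not increased

Answer: no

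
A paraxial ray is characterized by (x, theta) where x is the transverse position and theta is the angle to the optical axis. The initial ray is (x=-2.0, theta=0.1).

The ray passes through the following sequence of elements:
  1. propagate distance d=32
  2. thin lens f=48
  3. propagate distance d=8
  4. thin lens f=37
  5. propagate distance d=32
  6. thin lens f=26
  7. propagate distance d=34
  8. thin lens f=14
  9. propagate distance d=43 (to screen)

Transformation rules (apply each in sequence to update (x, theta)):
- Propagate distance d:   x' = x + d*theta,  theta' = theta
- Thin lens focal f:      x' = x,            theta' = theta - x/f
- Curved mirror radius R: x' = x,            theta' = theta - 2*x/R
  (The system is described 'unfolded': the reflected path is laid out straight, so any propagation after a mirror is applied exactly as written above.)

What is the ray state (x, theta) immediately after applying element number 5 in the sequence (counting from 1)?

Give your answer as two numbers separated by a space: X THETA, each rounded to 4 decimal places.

Initial: x=-2.0000 theta=0.1000
After 1 (propagate distance d=32): x=1.2000 theta=0.1000
After 2 (thin lens f=48): x=1.2000 theta=0.0750
After 3 (propagate distance d=8): x=1.8000 theta=0.0750
After 4 (thin lens f=37): x=1.8000 theta=39/1480 (≈0.0264)
After 5 (propagate distance d=32): x=489/185 (≈2.6432) theta=39/1480 (≈0.0264)
Rounded to 4 decimal places: x = 2.6432, theta = 0.0264

Answer: 2.6432 0.0264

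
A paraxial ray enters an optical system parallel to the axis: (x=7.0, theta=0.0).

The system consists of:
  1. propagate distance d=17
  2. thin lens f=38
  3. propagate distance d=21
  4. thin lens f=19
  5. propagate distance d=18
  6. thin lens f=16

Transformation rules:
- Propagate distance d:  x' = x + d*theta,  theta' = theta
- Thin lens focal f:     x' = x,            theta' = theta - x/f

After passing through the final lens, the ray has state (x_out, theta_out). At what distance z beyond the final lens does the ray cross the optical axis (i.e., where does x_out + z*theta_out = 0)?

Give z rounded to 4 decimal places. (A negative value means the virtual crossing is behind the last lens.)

Answer: -20.7171

Derivation:
Initial: x=7.0000 theta=0.0000
After 1 (propagate distance d=17): x=7.0000 theta=0.0000
After 2 (thin lens f=38): x=7.0000 theta=-7/38 (≈-0.1842)
After 3 (propagate distance d=21): x=119/38 (≈3.1316) theta=-7/38 (≈-0.1842)
After 4 (thin lens f=19): x=119/38 (≈3.1316) theta=-126/361 (≈-0.3490)
After 5 (propagate distance d=18): x=-2275/722 (≈-3.1510) theta=-126/361 (≈-0.3490)
After 6 (thin lens f=16): x=-2275/722 (≈-3.1510) theta=-1757/11552 (≈-0.1521)
z_focus = -x_out/theta_out = -(-2275/722)/(-1757/11552) = -5200/251 ≈ -20.7171
Rounded to 4 decimal places: z = -20.7171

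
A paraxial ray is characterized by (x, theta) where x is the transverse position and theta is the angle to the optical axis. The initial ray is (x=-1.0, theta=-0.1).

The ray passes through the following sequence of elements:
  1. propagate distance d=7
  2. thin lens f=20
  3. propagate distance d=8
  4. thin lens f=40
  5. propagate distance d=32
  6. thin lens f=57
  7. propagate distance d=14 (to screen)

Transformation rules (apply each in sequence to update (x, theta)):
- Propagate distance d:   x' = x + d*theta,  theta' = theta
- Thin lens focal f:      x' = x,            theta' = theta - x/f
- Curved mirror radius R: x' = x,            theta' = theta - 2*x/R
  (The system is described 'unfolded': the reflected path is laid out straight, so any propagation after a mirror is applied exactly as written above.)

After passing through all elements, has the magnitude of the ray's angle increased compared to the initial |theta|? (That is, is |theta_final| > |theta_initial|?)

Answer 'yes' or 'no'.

Answer: no

Derivation:
Initial: x=-1.0000 theta=-0.1000
After 1 (propagate distance d=7): x=-1.7000 theta=-0.1000
After 2 (thin lens f=20): x=-1.7000 theta=-0.0150
After 3 (propagate distance d=8): x=-1.8200 theta=-0.0150
After 4 (thin lens f=40): x=-1.8200 theta=0.0305
After 5 (propagate distance d=32): x=-0.8440 theta=0.0305
After 6 (thin lens f=57): x=-0.8440 theta=1033/22800 (≈0.0453)
After 7 (propagate distance d=14 (to screen)): x=-11953/57000 (≈-0.2097) theta=1033/22800 (≈0.0453)
|theta_initial|=0.1000 |theta_final|=1033/22800 (≈0.0453) -> not increased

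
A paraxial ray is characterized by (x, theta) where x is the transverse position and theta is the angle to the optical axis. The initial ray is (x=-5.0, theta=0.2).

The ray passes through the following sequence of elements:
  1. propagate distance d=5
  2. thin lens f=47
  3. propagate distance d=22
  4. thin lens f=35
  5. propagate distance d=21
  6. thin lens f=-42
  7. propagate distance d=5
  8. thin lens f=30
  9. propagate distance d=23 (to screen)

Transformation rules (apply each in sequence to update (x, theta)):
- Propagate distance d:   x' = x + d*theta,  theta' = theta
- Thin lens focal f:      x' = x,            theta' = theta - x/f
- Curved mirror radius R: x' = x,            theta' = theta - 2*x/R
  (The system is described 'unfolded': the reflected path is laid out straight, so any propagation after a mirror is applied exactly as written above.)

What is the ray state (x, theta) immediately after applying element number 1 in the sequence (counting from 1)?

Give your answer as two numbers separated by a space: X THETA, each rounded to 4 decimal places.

Answer: -4.0000 0.2000

Derivation:
Initial: x=-5.0000 theta=0.2000
After 1 (propagate distance d=5): x=-4.0000 theta=0.2000
Rounded to 4 decimal places: x = -4.0000, theta = 0.2000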